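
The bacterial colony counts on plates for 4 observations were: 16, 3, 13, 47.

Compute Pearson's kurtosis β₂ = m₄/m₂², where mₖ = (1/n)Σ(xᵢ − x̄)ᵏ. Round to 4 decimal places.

x̄ = 19.7500
Σ(xᵢ − x̄)² = 1082.7500 ⇒ m₂ = 270.68750
Σ(xᵢ − x̄)⁴ = 632388.0781 ⇒ m₄ = 158097.01953
m₂² = 73271.72266
β₂ = m₄/m₂² = 158097.01953 / 73271.72266 ≈ 2.1577

2.1577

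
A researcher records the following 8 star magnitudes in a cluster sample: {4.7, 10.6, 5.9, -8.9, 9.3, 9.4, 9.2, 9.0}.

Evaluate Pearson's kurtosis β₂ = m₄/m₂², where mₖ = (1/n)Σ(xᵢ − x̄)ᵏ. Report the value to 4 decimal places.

5.0784

x̄ = 6.1500
Σ(xᵢ − x̄)² = 286.3800 ⇒ m₂ = 35.79750
Σ(xᵢ − x̄)⁴ = 52062.4799 ⇒ m₄ = 6507.80998
m₂² = 1281.46101
β₂ = m₄/m₂² = 6507.80998 / 1281.46101 ≈ 5.0784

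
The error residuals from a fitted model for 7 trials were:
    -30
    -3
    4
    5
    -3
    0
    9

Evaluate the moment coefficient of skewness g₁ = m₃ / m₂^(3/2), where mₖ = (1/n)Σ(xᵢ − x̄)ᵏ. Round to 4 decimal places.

x̄ = (-30 - 3 + 4 + 5 - 3 + 0 + 9) / 7 = -2.5714
deviations (xᵢ − x̄): -27.4286, -0.4286, 6.5714, 7.5714, -0.4286, 2.5714, 11.5714
Σ(xᵢ − x̄)² = 993.7143 ⇒ m₂ = 993.7143/7 = 141.95918
Σ(xᵢ − x̄)³ = -18351.1837 ⇒ m₃ = -18351.1837/7 = -2621.59767
m₂^(3/2) = 141.95918^(1.5) = 1691.39577
g₁ = m₃ / m₂^(3/2) = -2621.59767 / 1691.39577 ≈ -1.5500

-1.5500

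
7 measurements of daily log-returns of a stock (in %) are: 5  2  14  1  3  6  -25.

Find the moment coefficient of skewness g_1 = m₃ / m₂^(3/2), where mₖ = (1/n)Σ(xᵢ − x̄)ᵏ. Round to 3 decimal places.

x̄ = (5 + 2 + 14 + 1 + 3 + 6 - 25) / 7 = 0.8571
deviations (xᵢ − x̄): 4.1429, 1.1429, 13.1429, 0.1429, 2.1429, 5.1429, -25.8571
Σ(xᵢ − x̄)² = 890.8571 ⇒ m₂ = 890.8571/7 = 127.26531
Σ(xᵢ − x̄)³ = -14799.1837 ⇒ m₃ = -14799.1837/7 = -2114.16910
m₂^(3/2) = 127.26531^(1.5) = 1435.70443
g_1 = m₃ / m₂^(3/2) = -2114.16910 / 1435.70443 ≈ -1.473

-1.473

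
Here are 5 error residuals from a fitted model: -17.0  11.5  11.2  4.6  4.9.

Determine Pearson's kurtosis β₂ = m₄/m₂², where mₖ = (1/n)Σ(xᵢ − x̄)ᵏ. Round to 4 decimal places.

x̄ = 3.0400
Σ(xᵢ − x̄)² = 545.6520 ⇒ m₂ = 109.13040
Σ(xᵢ − x̄)⁴ = 170857.8724 ⇒ m₄ = 34171.57448
m₂² = 11909.44420
β₂ = m₄/m₂² = 34171.57448 / 11909.44420 ≈ 2.8693

2.8693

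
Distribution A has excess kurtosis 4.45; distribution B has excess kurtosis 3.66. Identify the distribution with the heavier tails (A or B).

Higher excess kurtosis ⇒ heavier tails relative to the normal distribution.
4.45 vs 3.66: the larger is 4.45, so A has heavier tails.

A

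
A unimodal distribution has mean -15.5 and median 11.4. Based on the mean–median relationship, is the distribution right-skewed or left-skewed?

mean − median = -15.5 − 11.4 = -26.9
mean < median ⇒ the longer tail is on the left ⇒ left-skewed (negatively skewed).

left-skewed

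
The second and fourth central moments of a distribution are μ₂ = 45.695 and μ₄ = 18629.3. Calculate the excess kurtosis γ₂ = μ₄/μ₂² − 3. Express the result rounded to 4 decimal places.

5.9219

μ₂² = 45.695² = 2088.03303
μ₄/μ₂² = 18629.3 / 2088.03303 = 8.92194
γ₂ = 8.92194 − 3 ≈ 5.9219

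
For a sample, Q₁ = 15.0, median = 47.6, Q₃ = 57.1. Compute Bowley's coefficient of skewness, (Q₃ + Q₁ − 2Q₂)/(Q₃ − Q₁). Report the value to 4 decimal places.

numerator: Q₃ + Q₁ − 2Q₂ = 57.1 + 15.0 − 2×47.6 = -23.1000
denominator: Q₃ − Q₁ = 57.1 − 15.0 = 42.1000
Bowley skewness = -23.1000 / 42.1000 ≈ -0.5487

-0.5487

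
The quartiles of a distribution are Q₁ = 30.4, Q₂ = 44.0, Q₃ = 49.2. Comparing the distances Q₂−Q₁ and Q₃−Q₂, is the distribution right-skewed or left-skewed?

left-skewed

Q₂ − Q₁ = 13.6;  Q₃ − Q₂ = 5.2
Q₂ − Q₁ > Q₃ − Q₂ ⇒ the lower half is more spread out ⇒ left-skewed.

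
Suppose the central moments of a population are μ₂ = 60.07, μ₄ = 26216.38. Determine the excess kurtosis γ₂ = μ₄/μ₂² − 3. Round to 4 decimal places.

4.2654

μ₂² = 60.07² = 3608.40490
μ₄/μ₂² = 26216.38 / 3608.40490 = 7.26537
γ₂ = 7.26537 − 3 ≈ 4.2654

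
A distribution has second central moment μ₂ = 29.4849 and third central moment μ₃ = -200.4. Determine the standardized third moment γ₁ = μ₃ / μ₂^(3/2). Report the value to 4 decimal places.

σ = √μ₂ = √29.4849 = 5.43000
σ³ = μ₂^(3/2) = 160.10301
γ₁ = μ₃/σ³ = -200.4 / 160.10301 ≈ -1.2517

-1.2517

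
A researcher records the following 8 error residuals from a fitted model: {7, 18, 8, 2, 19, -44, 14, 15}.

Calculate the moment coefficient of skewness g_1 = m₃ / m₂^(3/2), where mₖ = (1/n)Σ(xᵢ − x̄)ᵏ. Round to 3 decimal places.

-1.921

x̄ = (7 + 18 + 8 + 2 + 19 - 44 + 14 + 15) / 8 = 4.8750
deviations (xᵢ − x̄): 2.1250, 13.1250, 3.1250, -2.8750, 14.1250, -48.8750, 9.1250, 10.1250
Σ(xᵢ − x̄)² = 2968.8750 ⇒ m₂ = 2968.8750/8 = 371.10938
Σ(xᵢ − x̄)³ = -109857.6563 ⇒ m₃ = -109857.6563/8 = -13732.20703
m₂^(3/2) = 371.10938^(1.5) = 7149.12497
g_1 = m₃ / m₂^(3/2) = -13732.20703 / 7149.12497 ≈ -1.921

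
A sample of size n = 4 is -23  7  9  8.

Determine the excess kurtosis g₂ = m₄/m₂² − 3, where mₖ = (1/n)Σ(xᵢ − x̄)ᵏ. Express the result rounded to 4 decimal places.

-0.6740

x̄ = 0.2500
Σ(xᵢ − x̄)² = 722.7500 ⇒ m₂ = 180.68750
Σ(xᵢ − x̄)⁴ = 303753.0781 ⇒ m₄ = 75938.26953
m₂² = 32647.97266
g₂ = m₄/m₂² − 3 = 2.32597 − 3 ≈ -0.6740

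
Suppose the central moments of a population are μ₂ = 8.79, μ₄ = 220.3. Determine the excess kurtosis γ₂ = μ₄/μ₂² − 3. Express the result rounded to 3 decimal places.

-0.149

μ₂² = 8.79² = 77.26410
μ₄/μ₂² = 220.3 / 77.26410 = 2.85126
γ₂ = 2.85126 − 3 ≈ -0.149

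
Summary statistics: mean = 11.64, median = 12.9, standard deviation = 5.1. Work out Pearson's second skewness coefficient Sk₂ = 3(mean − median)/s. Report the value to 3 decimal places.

-0.741

Sk₂ = 3(11.64 − 12.9) / 5.1 = 3 × -1.2600 / 5.1
    = -3.7800 / 5.1 ≈ -0.741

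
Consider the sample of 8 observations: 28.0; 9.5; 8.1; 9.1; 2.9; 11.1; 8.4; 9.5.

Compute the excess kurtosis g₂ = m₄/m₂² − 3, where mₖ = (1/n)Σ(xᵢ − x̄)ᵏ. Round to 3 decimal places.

2.108

x̄ = 10.8250
Σ(xᵢ − x̄)² = 377.6550 ⇒ m₂ = 47.20688
Σ(xᵢ − x̄)⁴ = 91062.8618 ⇒ m₄ = 11382.85773
m₂² = 2228.48905
g₂ = m₄/m₂² − 3 = 5.10788 − 3 ≈ 2.108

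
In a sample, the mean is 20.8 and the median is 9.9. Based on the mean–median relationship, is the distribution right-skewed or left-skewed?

mean − median = 20.8 − 9.9 = 10.9
mean > median ⇒ the longer tail is on the right ⇒ right-skewed (positively skewed).

right-skewed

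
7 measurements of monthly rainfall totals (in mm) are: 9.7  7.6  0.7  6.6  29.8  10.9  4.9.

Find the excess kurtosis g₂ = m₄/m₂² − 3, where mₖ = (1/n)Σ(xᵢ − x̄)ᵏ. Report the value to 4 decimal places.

x̄ = 10.0286
Σ(xᵢ − x̄)² = 522.7543 ⇒ m₂ = 74.67918
Σ(xᵢ − x̄)⁴ = 161248.3853 ⇒ m₄ = 23035.48361
m₂² = 5576.98047
g₂ = m₄/m₂² − 3 = 4.13046 − 3 ≈ 1.1305

1.1305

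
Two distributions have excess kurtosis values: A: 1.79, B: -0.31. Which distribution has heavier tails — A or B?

Higher excess kurtosis ⇒ heavier tails relative to the normal distribution.
1.79 vs -0.31: the larger is 1.79, so A has heavier tails. (A is leptokurtic — heavier-than-normal tails; the other is platykurtic.)

A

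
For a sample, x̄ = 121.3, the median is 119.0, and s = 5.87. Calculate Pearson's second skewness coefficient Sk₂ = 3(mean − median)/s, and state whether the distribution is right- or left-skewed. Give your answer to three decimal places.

Sk₂ = 3(121.3 − 119.0) / 5.87 = 3 × 2.3000 / 5.87
    = 6.9000 / 5.87 ≈ 1.175
Sk₂ > 0 ⇒ mean > median ⇒ right-skewed (positive skew).

1.175, right-skewed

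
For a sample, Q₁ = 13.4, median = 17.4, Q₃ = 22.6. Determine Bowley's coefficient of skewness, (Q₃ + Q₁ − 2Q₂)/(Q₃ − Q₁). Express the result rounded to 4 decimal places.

0.1304

numerator: Q₃ + Q₁ − 2Q₂ = 22.6 + 13.4 − 2×17.4 = 1.2000
denominator: Q₃ − Q₁ = 22.6 − 13.4 = 9.2000
Bowley skewness = 1.2000 / 9.2000 ≈ 0.1304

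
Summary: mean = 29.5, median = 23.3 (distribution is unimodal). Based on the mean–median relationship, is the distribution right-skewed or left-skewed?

right-skewed

mean − median = 29.5 − 23.3 = 6.2
mean > median ⇒ the longer tail is on the right ⇒ right-skewed (positively skewed).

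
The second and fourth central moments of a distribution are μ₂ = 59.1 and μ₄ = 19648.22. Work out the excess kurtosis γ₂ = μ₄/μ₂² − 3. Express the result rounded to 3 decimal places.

μ₂² = 59.1² = 3492.81000
μ₄/μ₂² = 19648.22 / 3492.81000 = 5.62533
γ₂ = 5.62533 − 3 ≈ 2.625

2.625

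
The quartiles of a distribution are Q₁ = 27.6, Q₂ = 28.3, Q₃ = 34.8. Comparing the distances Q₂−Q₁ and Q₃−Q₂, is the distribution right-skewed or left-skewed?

right-skewed

Q₂ − Q₁ = 0.7;  Q₃ − Q₂ = 6.5
Q₃ − Q₂ > Q₂ − Q₁ ⇒ the upper half is more spread out ⇒ right-skewed.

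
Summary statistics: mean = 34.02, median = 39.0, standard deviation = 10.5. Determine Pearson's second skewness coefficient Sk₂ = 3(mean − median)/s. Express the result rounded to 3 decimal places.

-1.423

Sk₂ = 3(34.02 − 39.0) / 10.5 = 3 × -4.9800 / 10.5
    = -14.9400 / 10.5 ≈ -1.423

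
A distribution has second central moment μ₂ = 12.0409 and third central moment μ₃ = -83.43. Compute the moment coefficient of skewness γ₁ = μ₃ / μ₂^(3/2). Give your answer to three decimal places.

σ = √μ₂ = √12.0409 = 3.47000
σ³ = μ₂^(3/2) = 41.78192
γ₁ = μ₃/σ³ = -83.43 / 41.78192 ≈ -1.997

-1.997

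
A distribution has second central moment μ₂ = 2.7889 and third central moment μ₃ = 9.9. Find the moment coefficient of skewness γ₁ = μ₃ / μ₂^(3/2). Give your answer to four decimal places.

2.1256

σ = √μ₂ = √2.7889 = 1.67000
σ³ = μ₂^(3/2) = 4.65746
γ₁ = μ₃/σ³ = 9.9 / 4.65746 ≈ 2.1256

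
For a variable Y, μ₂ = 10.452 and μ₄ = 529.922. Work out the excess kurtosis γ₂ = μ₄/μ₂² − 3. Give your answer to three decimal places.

1.851

μ₂² = 10.452² = 109.24430
μ₄/μ₂² = 529.922 / 109.24430 = 4.85080
γ₂ = 4.85080 − 3 ≈ 1.851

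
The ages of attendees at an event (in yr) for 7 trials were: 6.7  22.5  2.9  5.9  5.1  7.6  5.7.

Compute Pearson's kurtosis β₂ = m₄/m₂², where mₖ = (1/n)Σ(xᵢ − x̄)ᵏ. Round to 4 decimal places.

4.7300

x̄ = 8.0571
Σ(xᵢ − x̄)² = 256.1971 ⇒ m₂ = 36.59959
Σ(xᵢ − x̄)⁴ = 44352.1251 ⇒ m₄ = 6336.01787
m₂² = 1339.53012
β₂ = m₄/m₂² = 6336.01787 / 1339.53012 ≈ 4.7300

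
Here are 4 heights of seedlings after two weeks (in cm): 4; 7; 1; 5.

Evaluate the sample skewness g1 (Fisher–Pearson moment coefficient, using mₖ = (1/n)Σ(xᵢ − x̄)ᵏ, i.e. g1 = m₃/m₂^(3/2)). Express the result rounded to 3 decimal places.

x̄ = (4 + 7 + 1 + 5) / 4 = 4.2500
deviations (xᵢ − x̄): -0.2500, 2.7500, -3.2500, 0.7500
Σ(xᵢ − x̄)² = 18.7500 ⇒ m₂ = 18.7500/4 = 4.68750
Σ(xᵢ − x̄)³ = -13.1250 ⇒ m₃ = -13.1250/4 = -3.28125
m₂^(3/2) = 4.68750^(1.5) = 10.14874
g1 = m₃ / m₂^(3/2) = -3.28125 / 10.14874 ≈ -0.323

-0.323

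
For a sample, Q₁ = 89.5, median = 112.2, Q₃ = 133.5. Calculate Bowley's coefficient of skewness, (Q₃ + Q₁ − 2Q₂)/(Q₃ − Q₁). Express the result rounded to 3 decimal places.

numerator: Q₃ + Q₁ − 2Q₂ = 133.5 + 89.5 − 2×112.2 = -1.4000
denominator: Q₃ − Q₁ = 133.5 − 89.5 = 44.0000
Bowley skewness = -1.4000 / 44.0000 ≈ -0.032

-0.032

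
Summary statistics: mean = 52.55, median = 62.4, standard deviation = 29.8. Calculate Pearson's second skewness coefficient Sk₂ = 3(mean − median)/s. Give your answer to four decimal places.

Sk₂ = 3(52.55 − 62.4) / 29.8 = 3 × -9.8500 / 29.8
    = -29.5500 / 29.8 ≈ -0.9916

-0.9916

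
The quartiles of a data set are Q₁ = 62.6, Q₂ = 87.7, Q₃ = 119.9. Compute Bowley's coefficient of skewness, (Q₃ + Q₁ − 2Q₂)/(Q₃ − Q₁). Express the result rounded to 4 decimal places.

numerator: Q₃ + Q₁ − 2Q₂ = 119.9 + 62.6 − 2×87.7 = 7.1000
denominator: Q₃ − Q₁ = 119.9 − 62.6 = 57.3000
Bowley skewness = 7.1000 / 57.3000 ≈ 0.1239

0.1239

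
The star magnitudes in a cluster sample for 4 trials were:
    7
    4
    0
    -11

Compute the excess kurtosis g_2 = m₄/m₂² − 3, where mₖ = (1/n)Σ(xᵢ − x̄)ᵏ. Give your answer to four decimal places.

-1.0000

x̄ = 0.0000
Σ(xᵢ − x̄)² = 186.0000 ⇒ m₂ = 46.50000
Σ(xᵢ − x̄)⁴ = 17298.0000 ⇒ m₄ = 4324.50000
m₂² = 2162.25000
g_2 = m₄/m₂² − 3 = 2.00000 − 3 ≈ -1.0000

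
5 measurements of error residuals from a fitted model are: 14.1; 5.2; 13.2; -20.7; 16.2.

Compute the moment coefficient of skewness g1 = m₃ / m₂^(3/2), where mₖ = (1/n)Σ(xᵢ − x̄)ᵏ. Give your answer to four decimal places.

-1.2488

x̄ = (14.1 + 5.2 + 13.2 - 20.7 + 16.2) / 5 = 5.6000
deviations (xᵢ − x̄): 8.5000, -0.4000, 7.6000, -26.3000, 10.6000
Σ(xᵢ − x̄)² = 934.2200 ⇒ m₂ = 934.2200/5 = 186.84400
Σ(xᵢ − x̄)³ = -15947.3940 ⇒ m₃ = -15947.3940/5 = -3189.47880
m₂^(3/2) = 186.84400^(1.5) = 2553.98731
g1 = m₃ / m₂^(3/2) = -3189.47880 / 2553.98731 ≈ -1.2488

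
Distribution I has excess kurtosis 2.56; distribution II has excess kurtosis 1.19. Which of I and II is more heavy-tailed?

Higher excess kurtosis ⇒ heavier tails relative to the normal distribution.
2.56 vs 1.19: the larger is 2.56, so I has heavier tails.

I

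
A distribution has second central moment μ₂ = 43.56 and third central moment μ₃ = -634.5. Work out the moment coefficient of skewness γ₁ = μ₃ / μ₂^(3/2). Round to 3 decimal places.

-2.207

σ = √μ₂ = √43.56 = 6.60000
σ³ = μ₂^(3/2) = 287.49600
γ₁ = μ₃/σ³ = -634.5 / 287.49600 ≈ -2.207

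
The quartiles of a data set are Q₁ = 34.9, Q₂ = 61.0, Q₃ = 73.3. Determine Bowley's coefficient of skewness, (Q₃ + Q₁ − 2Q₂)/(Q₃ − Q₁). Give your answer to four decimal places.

numerator: Q₃ + Q₁ − 2Q₂ = 73.3 + 34.9 − 2×61.0 = -13.8000
denominator: Q₃ − Q₁ = 73.3 − 34.9 = 38.4000
Bowley skewness = -13.8000 / 38.4000 ≈ -0.3594

-0.3594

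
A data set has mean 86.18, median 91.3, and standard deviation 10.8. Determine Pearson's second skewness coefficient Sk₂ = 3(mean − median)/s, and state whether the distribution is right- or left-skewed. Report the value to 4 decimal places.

-1.4222, left-skewed

Sk₂ = 3(86.18 − 91.3) / 10.8 = 3 × -5.1200 / 10.8
    = -15.3600 / 10.8 ≈ -1.4222
Sk₂ < 0 ⇒ mean < median ⇒ left-skewed (negative skew).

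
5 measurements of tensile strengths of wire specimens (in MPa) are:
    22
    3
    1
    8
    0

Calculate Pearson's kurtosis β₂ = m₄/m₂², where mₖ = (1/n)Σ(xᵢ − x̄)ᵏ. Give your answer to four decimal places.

x̄ = 6.8000
Σ(xᵢ − x̄)² = 326.8000 ⇒ m₂ = 65.36000
Σ(xᵢ − x̄)⁴ = 56859.8560 ⇒ m₄ = 11371.97120
m₂² = 4271.92960
β₂ = m₄/m₂² = 11371.97120 / 4271.92960 ≈ 2.6620

2.6620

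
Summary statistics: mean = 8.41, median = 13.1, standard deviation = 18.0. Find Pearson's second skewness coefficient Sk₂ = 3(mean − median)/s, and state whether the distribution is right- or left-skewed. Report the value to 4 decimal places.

Sk₂ = 3(8.41 − 13.1) / 18.0 = 3 × -4.6900 / 18.0
    = -14.0700 / 18.0 ≈ -0.7817
Sk₂ < 0 ⇒ mean < median ⇒ left-skewed (negative skew).

-0.7817, left-skewed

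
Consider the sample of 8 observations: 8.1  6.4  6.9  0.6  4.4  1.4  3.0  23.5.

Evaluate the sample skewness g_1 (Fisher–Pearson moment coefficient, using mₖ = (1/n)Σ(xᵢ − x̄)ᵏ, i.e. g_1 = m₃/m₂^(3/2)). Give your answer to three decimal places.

x̄ = (8.1 + 6.4 + 6.9 + 0.6 + 4.4 + 1.4 + 3.0 + 23.5) / 8 = 6.7875
deviations (xᵢ − x̄): 1.3125, -0.3875, 0.1125, -6.1875, -2.3875, -5.3875, -3.7875, 16.7125
Σ(xᵢ − x̄)² = 368.5488 ⇒ m₂ = 368.5488/8 = 46.06859
Σ(xᵢ − x̄)³ = 4208.9296 ⇒ m₃ = 4208.9296/8 = 526.11620
m₂^(3/2) = 46.06859^(1.5) = 312.68528
g_1 = m₃ / m₂^(3/2) = 526.11620 / 312.68528 ≈ 1.683

1.683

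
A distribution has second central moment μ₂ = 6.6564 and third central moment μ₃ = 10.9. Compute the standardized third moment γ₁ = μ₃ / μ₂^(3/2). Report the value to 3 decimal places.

σ = √μ₂ = √6.6564 = 2.58000
σ³ = μ₂^(3/2) = 17.17351
γ₁ = μ₃/σ³ = 10.9 / 17.17351 ≈ 0.635

0.635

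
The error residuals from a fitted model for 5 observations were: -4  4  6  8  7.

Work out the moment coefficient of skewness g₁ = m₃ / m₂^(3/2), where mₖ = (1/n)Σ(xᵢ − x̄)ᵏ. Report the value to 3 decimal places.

x̄ = (-4 + 4 + 6 + 8 + 7) / 5 = 4.2000
deviations (xᵢ − x̄): -8.2000, -0.2000, 1.8000, 3.8000, 2.8000
Σ(xᵢ − x̄)² = 92.8000 ⇒ m₂ = 92.8000/5 = 18.56000
Σ(xᵢ − x̄)³ = -468.7200 ⇒ m₃ = -468.7200/5 = -93.74400
m₂^(3/2) = 18.56000^(1.5) = 79.95893
g₁ = m₃ / m₂^(3/2) = -93.74400 / 79.95893 ≈ -1.172

-1.172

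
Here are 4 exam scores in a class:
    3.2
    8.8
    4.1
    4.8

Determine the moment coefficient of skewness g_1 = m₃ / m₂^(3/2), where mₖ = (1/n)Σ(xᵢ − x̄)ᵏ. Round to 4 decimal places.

0.9148

x̄ = (3.2 + 8.8 + 4.1 + 4.8) / 4 = 5.2250
deviations (xᵢ − x̄): -2.0250, 3.5750, -1.1250, -0.4250
Σ(xᵢ − x̄)² = 18.3275 ⇒ m₂ = 18.3275/4 = 4.58188
Σ(xᵢ − x̄)³ = 35.8864 ⇒ m₃ = 35.8864/4 = 8.97159
m₂^(3/2) = 4.58188^(1.5) = 9.80765
g_1 = m₃ / m₂^(3/2) = 8.97159 / 9.80765 ≈ 0.9148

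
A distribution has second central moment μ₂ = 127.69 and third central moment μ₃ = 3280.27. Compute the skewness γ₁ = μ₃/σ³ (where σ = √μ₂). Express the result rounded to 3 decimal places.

σ = √μ₂ = √127.69 = 11.30000
σ³ = μ₂^(3/2) = 1442.89700
γ₁ = μ₃/σ³ = 3280.27 / 1442.89700 ≈ 2.273

2.273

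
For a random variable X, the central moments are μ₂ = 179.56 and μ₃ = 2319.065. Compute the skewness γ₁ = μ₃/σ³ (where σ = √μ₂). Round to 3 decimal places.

σ = √μ₂ = √179.56 = 13.40000
σ³ = μ₂^(3/2) = 2406.10400
γ₁ = μ₃/σ³ = 2319.065 / 2406.10400 ≈ 0.964

0.964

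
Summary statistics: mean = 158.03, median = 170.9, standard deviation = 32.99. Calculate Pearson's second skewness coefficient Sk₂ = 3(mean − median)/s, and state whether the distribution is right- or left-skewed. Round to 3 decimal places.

Sk₂ = 3(158.03 − 170.9) / 32.99 = 3 × -12.8700 / 32.99
    = -38.6100 / 32.99 ≈ -1.170
Sk₂ < 0 ⇒ mean < median ⇒ left-skewed (negative skew).

-1.170, left-skewed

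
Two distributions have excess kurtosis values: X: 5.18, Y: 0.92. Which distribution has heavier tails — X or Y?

Higher excess kurtosis ⇒ heavier tails relative to the normal distribution.
5.18 vs 0.92: the larger is 5.18, so X has heavier tails.

X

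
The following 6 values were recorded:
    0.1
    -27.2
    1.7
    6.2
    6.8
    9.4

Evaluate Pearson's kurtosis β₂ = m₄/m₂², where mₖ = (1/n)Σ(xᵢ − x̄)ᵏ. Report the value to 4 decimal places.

x̄ = -0.5000
Σ(xᵢ − x̄)² = 914.2800 ⇒ m₂ = 152.38000
Σ(xᵢ − x̄)⁴ = 522696.6036 ⇒ m₄ = 87116.10060
m₂² = 23219.66440
β₂ = m₄/m₂² = 87116.10060 / 23219.66440 ≈ 3.7518

3.7518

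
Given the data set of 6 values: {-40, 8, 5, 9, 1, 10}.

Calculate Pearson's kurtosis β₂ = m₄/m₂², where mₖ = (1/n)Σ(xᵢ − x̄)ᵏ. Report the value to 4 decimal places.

x̄ = -1.1667
Σ(xᵢ − x̄)² = 1862.8333 ⇒ m₂ = 310.47222
Σ(xᵢ − x̄)⁴ = 2308908.8194 ⇒ m₄ = 384818.13657
m₂² = 96393.00077
β₂ = m₄/m₂² = 384818.13657 / 96393.00077 ≈ 3.9922

3.9922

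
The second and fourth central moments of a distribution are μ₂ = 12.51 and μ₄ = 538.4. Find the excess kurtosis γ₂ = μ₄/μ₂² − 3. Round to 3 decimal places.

μ₂² = 12.51² = 156.50010
μ₄/μ₂² = 538.4 / 156.50010 = 3.44025
γ₂ = 3.44025 − 3 ≈ 0.440

0.440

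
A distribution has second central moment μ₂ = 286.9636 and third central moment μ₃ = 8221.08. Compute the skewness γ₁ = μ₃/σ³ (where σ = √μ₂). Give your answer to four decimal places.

σ = √μ₂ = √286.9636 = 16.94000
σ³ = μ₂^(3/2) = 4861.16338
γ₁ = μ₃/σ³ = 8221.08 / 4861.16338 ≈ 1.6912

1.6912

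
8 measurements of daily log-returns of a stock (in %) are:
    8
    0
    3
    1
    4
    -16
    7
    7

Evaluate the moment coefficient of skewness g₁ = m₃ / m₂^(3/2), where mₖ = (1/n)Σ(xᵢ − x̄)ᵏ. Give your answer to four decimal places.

x̄ = (8 + 0 + 3 + 1 + 4 - 16 + 7 + 7) / 8 = 1.7500
deviations (xᵢ − x̄): 6.2500, -1.7500, 1.2500, -0.7500, 2.2500, -17.7500, 5.2500, 5.2500
Σ(xᵢ − x̄)² = 419.5000 ⇒ m₂ = 419.5000/8 = 52.43750
Σ(xᵢ − x̄)³ = -5051.2500 ⇒ m₃ = -5051.2500/8 = -631.40625
m₂^(3/2) = 52.43750^(1.5) = 379.71956
g₁ = m₃ / m₂^(3/2) = -631.40625 / 379.71956 ≈ -1.6628

-1.6628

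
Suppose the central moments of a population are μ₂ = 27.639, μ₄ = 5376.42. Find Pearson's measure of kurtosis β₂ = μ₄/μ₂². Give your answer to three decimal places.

7.038

μ₂² = 27.639² = 763.91432
μ₄/μ₂² = 5376.42 / 763.91432 = 7.03799
β₂ ≈ 7.038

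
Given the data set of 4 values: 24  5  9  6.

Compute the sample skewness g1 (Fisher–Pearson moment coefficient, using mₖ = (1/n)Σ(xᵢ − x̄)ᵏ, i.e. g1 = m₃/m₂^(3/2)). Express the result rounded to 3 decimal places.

1.033

x̄ = (24 + 5 + 9 + 6) / 4 = 11.0000
deviations (xᵢ − x̄): 13.0000, -6.0000, -2.0000, -5.0000
Σ(xᵢ − x̄)² = 234.0000 ⇒ m₂ = 234.0000/4 = 58.50000
Σ(xᵢ − x̄)³ = 1848.0000 ⇒ m₃ = 1848.0000/4 = 462.00000
m₂^(3/2) = 58.50000^(1.5) = 447.43896
g1 = m₃ / m₂^(3/2) = 462.00000 / 447.43896 ≈ 1.033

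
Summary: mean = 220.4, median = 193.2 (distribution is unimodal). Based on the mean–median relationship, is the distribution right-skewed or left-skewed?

mean − median = 220.4 − 193.2 = 27.2
mean > median ⇒ the longer tail is on the right ⇒ right-skewed (positively skewed).

right-skewed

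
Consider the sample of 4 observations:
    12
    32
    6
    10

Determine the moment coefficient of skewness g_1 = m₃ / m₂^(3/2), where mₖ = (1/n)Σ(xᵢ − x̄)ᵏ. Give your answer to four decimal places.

0.9931

x̄ = (12 + 32 + 6 + 10) / 4 = 15.0000
deviations (xᵢ − x̄): -3.0000, 17.0000, -9.0000, -5.0000
Σ(xᵢ − x̄)² = 404.0000 ⇒ m₂ = 404.0000/4 = 101.00000
Σ(xᵢ − x̄)³ = 4032.0000 ⇒ m₃ = 4032.0000/4 = 1008.00000
m₂^(3/2) = 101.00000^(1.5) = 1015.03744
g_1 = m₃ / m₂^(3/2) = 1008.00000 / 1015.03744 ≈ 0.9931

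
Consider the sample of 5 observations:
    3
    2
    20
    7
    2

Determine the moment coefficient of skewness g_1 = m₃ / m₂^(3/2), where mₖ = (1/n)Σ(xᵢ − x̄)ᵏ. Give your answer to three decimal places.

1.258

x̄ = (3 + 2 + 20 + 7 + 2) / 5 = 6.8000
deviations (xᵢ − x̄): -3.8000, -4.8000, 13.2000, 0.2000, -4.8000
Σ(xᵢ − x̄)² = 234.8000 ⇒ m₂ = 234.8000/5 = 46.96000
Σ(xᵢ − x̄)³ = 2023.9200 ⇒ m₃ = 2023.9200/5 = 404.78400
m₂^(3/2) = 46.96000^(1.5) = 321.80451
g_1 = m₃ / m₂^(3/2) = 404.78400 / 321.80451 ≈ 1.258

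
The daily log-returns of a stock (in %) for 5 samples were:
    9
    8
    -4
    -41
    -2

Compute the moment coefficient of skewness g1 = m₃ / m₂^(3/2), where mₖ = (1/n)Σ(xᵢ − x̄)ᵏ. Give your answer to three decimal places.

-1.206

x̄ = (9 + 8 - 4 - 41 - 2) / 5 = -6.0000
deviations (xᵢ − x̄): 15.0000, 14.0000, 2.0000, -35.0000, 4.0000
Σ(xᵢ − x̄)² = 1666.0000 ⇒ m₂ = 1666.0000/5 = 333.20000
Σ(xᵢ − x̄)³ = -36684.0000 ⇒ m₃ = -36684.0000/5 = -7336.80000
m₂^(3/2) = 333.20000^(1.5) = 6082.15508
g1 = m₃ / m₂^(3/2) = -7336.80000 / 6082.15508 ≈ -1.206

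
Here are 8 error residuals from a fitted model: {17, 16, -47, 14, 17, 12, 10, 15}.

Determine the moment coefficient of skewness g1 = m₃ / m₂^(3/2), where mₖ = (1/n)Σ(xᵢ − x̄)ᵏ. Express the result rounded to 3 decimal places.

x̄ = (17 + 16 - 47 + 14 + 17 + 12 + 10 + 15) / 8 = 6.7500
deviations (xᵢ − x̄): 10.2500, 9.2500, -53.7500, 7.2500, 10.2500, 5.2500, 3.2500, 8.2500
Σ(xᵢ − x̄)² = 3343.5000 ⇒ m₂ = 3343.5000/8 = 417.93750
Σ(xᵢ − x̄)³ = -151220.2500 ⇒ m₃ = -151220.2500/8 = -18902.53125
m₂^(3/2) = 417.93750^(1.5) = 8544.11354
g1 = m₃ / m₂^(3/2) = -18902.53125 / 8544.11354 ≈ -2.212

-2.212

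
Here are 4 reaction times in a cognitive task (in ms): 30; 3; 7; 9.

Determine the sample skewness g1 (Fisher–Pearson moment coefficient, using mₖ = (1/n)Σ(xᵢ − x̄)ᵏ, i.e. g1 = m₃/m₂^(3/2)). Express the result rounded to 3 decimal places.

x̄ = (30 + 3 + 7 + 9) / 4 = 12.2500
deviations (xᵢ − x̄): 17.7500, -9.2500, -5.2500, -3.2500
Σ(xᵢ − x̄)² = 438.7500 ⇒ m₂ = 438.7500/4 = 109.68750
Σ(xᵢ − x̄)³ = 4621.8750 ⇒ m₃ = 4621.8750/4 = 1155.46875
m₂^(3/2) = 109.68750^(1.5) = 1148.77693
g1 = m₃ / m₂^(3/2) = 1155.46875 / 1148.77693 ≈ 1.006

1.006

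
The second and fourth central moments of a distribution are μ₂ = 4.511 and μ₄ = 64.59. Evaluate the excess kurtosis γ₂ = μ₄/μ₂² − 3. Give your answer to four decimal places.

μ₂² = 4.511² = 20.34912
μ₄/μ₂² = 64.59 / 20.34912 = 3.17409
γ₂ = 3.17409 − 3 ≈ 0.1741

0.1741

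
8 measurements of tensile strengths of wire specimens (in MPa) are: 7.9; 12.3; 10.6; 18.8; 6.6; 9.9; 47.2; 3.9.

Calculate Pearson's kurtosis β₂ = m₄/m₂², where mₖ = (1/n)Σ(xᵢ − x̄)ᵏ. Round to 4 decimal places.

x̄ = 14.6500
Σ(xᵢ − x̄)² = 1347.1400 ⇒ m₂ = 168.39250
Σ(xᵢ − x̄)⁴ = 1143280.7653 ⇒ m₄ = 142910.09566
m₂² = 28356.03406
β₂ = m₄/m₂² = 142910.09566 / 28356.03406 ≈ 5.0398

5.0398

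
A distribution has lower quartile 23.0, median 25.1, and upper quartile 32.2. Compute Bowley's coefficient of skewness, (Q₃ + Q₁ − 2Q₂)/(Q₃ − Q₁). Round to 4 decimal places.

0.5435

numerator: Q₃ + Q₁ − 2Q₂ = 32.2 + 23.0 − 2×25.1 = 5.0000
denominator: Q₃ − Q₁ = 32.2 − 23.0 = 9.2000
Bowley skewness = 5.0000 / 9.2000 ≈ 0.5435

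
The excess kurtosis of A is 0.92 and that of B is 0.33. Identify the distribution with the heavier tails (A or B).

A

Higher excess kurtosis ⇒ heavier tails relative to the normal distribution.
0.92 vs 0.33: the larger is 0.92, so A has heavier tails.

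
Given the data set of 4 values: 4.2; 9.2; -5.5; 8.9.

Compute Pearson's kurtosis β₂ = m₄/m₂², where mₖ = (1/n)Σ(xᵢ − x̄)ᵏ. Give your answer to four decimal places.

x̄ = 4.2000
Σ(xᵢ − x̄)² = 141.1800 ⇒ m₂ = 35.29500
Σ(xᵢ − x̄)⁴ = 9965.8962 ⇒ m₄ = 2491.47405
m₂² = 1245.73702
β₂ = m₄/m₂² = 2491.47405 / 1245.73702 ≈ 2.0000

2.0000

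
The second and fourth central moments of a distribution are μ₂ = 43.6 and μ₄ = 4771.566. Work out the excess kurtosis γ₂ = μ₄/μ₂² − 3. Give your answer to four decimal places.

-0.4899

μ₂² = 43.6² = 1900.96000
μ₄/μ₂² = 4771.566 / 1900.96000 = 2.51008
γ₂ = 2.51008 − 3 ≈ -0.4899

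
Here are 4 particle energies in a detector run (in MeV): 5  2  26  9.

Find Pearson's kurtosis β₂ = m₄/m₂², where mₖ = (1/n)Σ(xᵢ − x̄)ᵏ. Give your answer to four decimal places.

x̄ = 10.5000
Σ(xᵢ − x̄)² = 345.0000 ⇒ m₂ = 86.25000
Σ(xᵢ − x̄)⁴ = 63860.2500 ⇒ m₄ = 15965.06250
m₂² = 7439.06250
β₂ = m₄/m₂² = 15965.06250 / 7439.06250 ≈ 2.1461

2.1461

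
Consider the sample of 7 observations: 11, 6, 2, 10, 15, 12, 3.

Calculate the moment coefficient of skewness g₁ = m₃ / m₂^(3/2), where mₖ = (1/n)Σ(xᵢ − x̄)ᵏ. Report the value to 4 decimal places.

-0.1408

x̄ = (11 + 6 + 2 + 10 + 15 + 12 + 3) / 7 = 8.4286
deviations (xᵢ − x̄): 2.5714, -2.4286, -6.4286, 1.5714, 6.5714, 3.5714, -5.4286
Σ(xᵢ − x̄)² = 141.7143 ⇒ m₂ = 141.7143/7 = 20.24490
Σ(xᵢ − x̄)³ = -89.7551 ⇒ m₃ = -89.7551/7 = -12.82216
m₂^(3/2) = 20.24490^(1.5) = 91.09056
g₁ = m₃ / m₂^(3/2) = -12.82216 / 91.09056 ≈ -0.1408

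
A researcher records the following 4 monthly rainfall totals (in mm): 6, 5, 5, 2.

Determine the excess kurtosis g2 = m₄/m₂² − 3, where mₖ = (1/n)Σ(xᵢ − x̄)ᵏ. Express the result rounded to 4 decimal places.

-0.8148

x̄ = 4.5000
Σ(xᵢ − x̄)² = 9.0000 ⇒ m₂ = 2.25000
Σ(xᵢ − x̄)⁴ = 44.2500 ⇒ m₄ = 11.06250
m₂² = 5.06250
g2 = m₄/m₂² − 3 = 2.18519 − 3 ≈ -0.8148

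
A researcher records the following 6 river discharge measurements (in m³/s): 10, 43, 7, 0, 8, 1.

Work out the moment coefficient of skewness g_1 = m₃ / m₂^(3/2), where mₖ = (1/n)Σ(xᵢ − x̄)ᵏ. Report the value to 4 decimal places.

x̄ = (10 + 43 + 7 + 0 + 8 + 1) / 6 = 11.5000
deviations (xᵢ − x̄): -1.5000, 31.5000, -4.5000, -11.5000, -3.5000, -10.5000
Σ(xᵢ − x̄)² = 1269.5000 ⇒ m₂ = 1269.5000/6 = 211.58333
Σ(xᵢ − x̄)³ = 28440.0000 ⇒ m₃ = 28440.0000/6 = 4740.00000
m₂^(3/2) = 211.58333^(1.5) = 3077.67093
g_1 = m₃ / m₂^(3/2) = 4740.00000 / 3077.67093 ≈ 1.5401

1.5401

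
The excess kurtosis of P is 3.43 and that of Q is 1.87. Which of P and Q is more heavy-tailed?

P

Higher excess kurtosis ⇒ heavier tails relative to the normal distribution.
3.43 vs 1.87: the larger is 3.43, so P has heavier tails.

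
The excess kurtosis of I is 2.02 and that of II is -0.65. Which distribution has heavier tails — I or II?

Higher excess kurtosis ⇒ heavier tails relative to the normal distribution.
2.02 vs -0.65: the larger is 2.02, so I has heavier tails. (I is leptokurtic — heavier-than-normal tails; the other is platykurtic.)

I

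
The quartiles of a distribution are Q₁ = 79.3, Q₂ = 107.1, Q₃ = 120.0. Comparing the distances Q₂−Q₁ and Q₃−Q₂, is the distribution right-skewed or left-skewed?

left-skewed

Q₂ − Q₁ = 27.8;  Q₃ − Q₂ = 12.9
Q₂ − Q₁ > Q₃ − Q₂ ⇒ the lower half is more spread out ⇒ left-skewed.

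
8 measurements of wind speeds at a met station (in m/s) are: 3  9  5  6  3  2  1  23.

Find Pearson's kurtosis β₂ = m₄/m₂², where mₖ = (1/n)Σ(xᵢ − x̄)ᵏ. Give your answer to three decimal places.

x̄ = 6.5000
Σ(xᵢ − x̄)² = 356.0000 ⇒ m₂ = 44.50000
Σ(xᵢ − x̄)⁴ = 75789.5000 ⇒ m₄ = 9473.68750
m₂² = 1980.25000
β₂ = m₄/m₂² = 9473.68750 / 1980.25000 ≈ 4.784

4.784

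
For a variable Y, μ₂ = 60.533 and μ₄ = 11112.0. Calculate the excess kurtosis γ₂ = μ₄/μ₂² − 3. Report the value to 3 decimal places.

0.033

μ₂² = 60.533² = 3664.24409
μ₄/μ₂² = 11112.0 / 3664.24409 = 3.03255
γ₂ = 3.03255 − 3 ≈ 0.033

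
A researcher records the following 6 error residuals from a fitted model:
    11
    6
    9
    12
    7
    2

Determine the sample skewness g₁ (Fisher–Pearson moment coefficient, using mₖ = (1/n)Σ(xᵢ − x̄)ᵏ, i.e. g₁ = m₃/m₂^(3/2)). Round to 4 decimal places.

x̄ = (11 + 6 + 9 + 12 + 7 + 2) / 6 = 7.8333
deviations (xᵢ − x̄): 3.1667, -1.8333, 1.1667, 4.1667, -0.8333, -5.8333
Σ(xᵢ − x̄)² = 66.8333 ⇒ m₂ = 66.8333/6 = 11.13889
Σ(xᵢ − x̄)³ = -99.5556 ⇒ m₃ = -99.5556/6 = -16.59259
m₂^(3/2) = 11.13889^(1.5) = 37.17601
g₁ = m₃ / m₂^(3/2) = -16.59259 / 37.17601 ≈ -0.4463

-0.4463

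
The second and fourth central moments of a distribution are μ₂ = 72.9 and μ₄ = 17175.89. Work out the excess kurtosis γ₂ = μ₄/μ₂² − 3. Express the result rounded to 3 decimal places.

μ₂² = 72.9² = 5314.41000
μ₄/μ₂² = 17175.89 / 5314.41000 = 3.23195
γ₂ = 3.23195 − 3 ≈ 0.232

0.232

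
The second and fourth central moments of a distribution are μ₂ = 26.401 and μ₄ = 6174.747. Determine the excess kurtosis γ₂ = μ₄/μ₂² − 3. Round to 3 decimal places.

5.859

μ₂² = 26.401² = 697.01280
μ₄/μ₂² = 6174.747 / 697.01280 = 8.85887
γ₂ = 8.85887 − 3 ≈ 5.859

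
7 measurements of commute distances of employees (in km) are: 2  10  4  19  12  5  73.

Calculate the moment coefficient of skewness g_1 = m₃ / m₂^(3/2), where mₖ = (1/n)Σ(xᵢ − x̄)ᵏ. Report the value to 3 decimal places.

x̄ = (2 + 10 + 4 + 19 + 12 + 5 + 73) / 7 = 17.8571
deviations (xᵢ − x̄): -15.8571, -7.8571, -13.8571, 1.1429, -5.8571, -12.8571, 55.1429
Σ(xᵢ − x̄)² = 3746.8571 ⇒ m₂ = 3746.8571/7 = 535.26531
Σ(xᵢ − x̄)³ = 158216.8163 ⇒ m₃ = 158216.8163/7 = 22602.40233
m₂^(3/2) = 535.26531^(1.5) = 12383.79182
g_1 = m₃ / m₂^(3/2) = 22602.40233 / 12383.79182 ≈ 1.825

1.825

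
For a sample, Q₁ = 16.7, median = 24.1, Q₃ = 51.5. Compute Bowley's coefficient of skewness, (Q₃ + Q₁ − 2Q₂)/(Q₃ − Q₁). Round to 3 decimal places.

0.575

numerator: Q₃ + Q₁ − 2Q₂ = 51.5 + 16.7 − 2×24.1 = 20.0000
denominator: Q₃ − Q₁ = 51.5 − 16.7 = 34.8000
Bowley skewness = 20.0000 / 34.8000 ≈ 0.575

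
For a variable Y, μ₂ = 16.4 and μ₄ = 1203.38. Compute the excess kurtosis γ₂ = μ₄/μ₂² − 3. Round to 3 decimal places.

1.474

μ₂² = 16.4² = 268.96000
μ₄/μ₂² = 1203.38 / 268.96000 = 4.47420
γ₂ = 4.47420 − 3 ≈ 1.474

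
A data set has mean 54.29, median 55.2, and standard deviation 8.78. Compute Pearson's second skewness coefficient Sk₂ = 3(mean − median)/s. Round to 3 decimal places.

Sk₂ = 3(54.29 − 55.2) / 8.78 = 3 × -0.9100 / 8.78
    = -2.7300 / 8.78 ≈ -0.311

-0.311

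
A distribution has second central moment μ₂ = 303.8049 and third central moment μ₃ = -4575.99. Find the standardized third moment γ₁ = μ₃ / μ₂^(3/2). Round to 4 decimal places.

-0.8642

σ = √μ₂ = √303.8049 = 17.43000
σ³ = μ₂^(3/2) = 5295.31941
γ₁ = μ₃/σ³ = -4575.99 / 5295.31941 ≈ -0.8642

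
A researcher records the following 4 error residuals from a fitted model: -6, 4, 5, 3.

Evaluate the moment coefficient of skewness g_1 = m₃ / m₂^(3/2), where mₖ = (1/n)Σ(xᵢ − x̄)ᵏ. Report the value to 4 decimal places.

x̄ = (-6 + 4 + 5 + 3) / 4 = 1.5000
deviations (xᵢ − x̄): -7.5000, 2.5000, 3.5000, 1.5000
Σ(xᵢ − x̄)² = 77.0000 ⇒ m₂ = 77.0000/4 = 19.25000
Σ(xᵢ − x̄)³ = -360.0000 ⇒ m₃ = -360.0000/4 = -90.00000
m₂^(3/2) = 19.25000^(1.5) = 84.45903
g_1 = m₃ / m₂^(3/2) = -90.00000 / 84.45903 ≈ -1.0656

-1.0656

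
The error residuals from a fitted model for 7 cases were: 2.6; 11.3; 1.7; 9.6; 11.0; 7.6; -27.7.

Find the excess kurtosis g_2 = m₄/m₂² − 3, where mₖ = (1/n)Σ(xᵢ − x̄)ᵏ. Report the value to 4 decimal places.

1.4602

x̄ = 2.3000
Σ(xᵢ − x̄)² = 1138.5200 ⇒ m₂ = 162.64571
Σ(xᵢ − x̄)⁴ = 825918.9860 ⇒ m₄ = 117988.42657
m₂² = 26453.62838
g_2 = m₄/m₂² − 3 = 4.46020 − 3 ≈ 1.4602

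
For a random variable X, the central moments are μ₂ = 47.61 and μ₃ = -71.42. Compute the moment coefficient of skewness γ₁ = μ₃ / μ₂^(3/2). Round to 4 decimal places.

-0.2174

σ = √μ₂ = √47.61 = 6.90000
σ³ = μ₂^(3/2) = 328.50900
γ₁ = μ₃/σ³ = -71.42 / 328.50900 ≈ -0.2174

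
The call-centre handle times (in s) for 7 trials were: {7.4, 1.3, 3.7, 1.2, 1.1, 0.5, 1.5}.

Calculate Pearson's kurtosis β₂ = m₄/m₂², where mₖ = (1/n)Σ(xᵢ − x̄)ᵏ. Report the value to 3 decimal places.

x̄ = 2.3857
Σ(xᵢ − x̄)² = 35.4486 ⇒ m₂ = 5.06408
Σ(xᵢ − x̄)⁴ = 654.5160 ⇒ m₄ = 93.50228
m₂² = 25.64492
β₂ = m₄/m₂² = 93.50228 / 25.64492 ≈ 3.646

3.646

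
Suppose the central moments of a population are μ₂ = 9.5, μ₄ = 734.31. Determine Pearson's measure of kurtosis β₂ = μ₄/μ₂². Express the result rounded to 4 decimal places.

μ₂² = 9.5² = 90.25000
μ₄/μ₂² = 734.31 / 90.25000 = 8.13640
β₂ ≈ 8.1364

8.1364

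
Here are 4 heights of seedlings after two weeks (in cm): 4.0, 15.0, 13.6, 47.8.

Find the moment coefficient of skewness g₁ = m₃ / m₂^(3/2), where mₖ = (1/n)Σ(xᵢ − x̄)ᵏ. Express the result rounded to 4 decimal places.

0.9206

x̄ = (4.0 + 15.0 + 13.6 + 47.8) / 4 = 20.1000
deviations (xᵢ − x̄): -16.1000, -5.1000, -6.5000, 27.7000
Σ(xᵢ − x̄)² = 1094.7600 ⇒ m₂ = 1094.7600/4 = 273.69000
Σ(xᵢ − x̄)³ = 16673.3760 ⇒ m₃ = 16673.3760/4 = 4168.34400
m₂^(3/2) = 273.69000^(1.5) = 4527.81209
g₁ = m₃ / m₂^(3/2) = 4168.34400 / 4527.81209 ≈ 0.9206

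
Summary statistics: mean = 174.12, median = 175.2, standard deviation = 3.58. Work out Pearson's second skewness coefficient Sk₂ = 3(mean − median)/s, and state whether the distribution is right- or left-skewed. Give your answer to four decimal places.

-0.9050, left-skewed

Sk₂ = 3(174.12 − 175.2) / 3.58 = 3 × -1.0800 / 3.58
    = -3.2400 / 3.58 ≈ -0.9050
Sk₂ < 0 ⇒ mean < median ⇒ left-skewed (negative skew).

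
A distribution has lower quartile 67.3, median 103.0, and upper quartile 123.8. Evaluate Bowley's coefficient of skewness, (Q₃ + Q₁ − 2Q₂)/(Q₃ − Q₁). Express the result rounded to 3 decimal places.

numerator: Q₃ + Q₁ − 2Q₂ = 123.8 + 67.3 − 2×103.0 = -14.9000
denominator: Q₃ − Q₁ = 123.8 − 67.3 = 56.5000
Bowley skewness = -14.9000 / 56.5000 ≈ -0.264

-0.264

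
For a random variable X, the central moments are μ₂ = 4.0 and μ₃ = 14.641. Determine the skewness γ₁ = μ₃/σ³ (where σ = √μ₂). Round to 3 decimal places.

1.830

σ = √μ₂ = √4.0 = 2.00000
σ³ = μ₂^(3/2) = 8.00000
γ₁ = μ₃/σ³ = 14.641 / 8.00000 ≈ 1.830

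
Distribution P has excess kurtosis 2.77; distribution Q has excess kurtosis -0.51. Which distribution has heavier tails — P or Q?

Higher excess kurtosis ⇒ heavier tails relative to the normal distribution.
2.77 vs -0.51: the larger is 2.77, so P has heavier tails. (P is leptokurtic — heavier-than-normal tails; the other is platykurtic.)

P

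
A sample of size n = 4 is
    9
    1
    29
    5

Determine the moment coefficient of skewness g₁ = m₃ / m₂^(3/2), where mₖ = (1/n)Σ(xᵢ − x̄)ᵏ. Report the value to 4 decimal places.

0.9221

x̄ = (9 + 1 + 29 + 5) / 4 = 11.0000
deviations (xᵢ − x̄): -2.0000, -10.0000, 18.0000, -6.0000
Σ(xᵢ − x̄)² = 464.0000 ⇒ m₂ = 464.0000/4 = 116.00000
Σ(xᵢ − x̄)³ = 4608.0000 ⇒ m₃ = 4608.0000/4 = 1152.00000
m₂^(3/2) = 116.00000^(1.5) = 1249.35824
g₁ = m₃ / m₂^(3/2) = 1152.00000 / 1249.35824 ≈ 0.9221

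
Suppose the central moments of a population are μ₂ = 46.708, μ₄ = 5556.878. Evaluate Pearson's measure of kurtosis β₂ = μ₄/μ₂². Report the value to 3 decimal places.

2.547

μ₂² = 46.708² = 2181.63726
μ₄/μ₂² = 5556.878 / 2181.63726 = 2.54711
β₂ ≈ 2.547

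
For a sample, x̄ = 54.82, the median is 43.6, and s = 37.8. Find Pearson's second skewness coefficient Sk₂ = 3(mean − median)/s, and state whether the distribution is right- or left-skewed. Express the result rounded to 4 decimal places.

0.8905, right-skewed

Sk₂ = 3(54.82 − 43.6) / 37.8 = 3 × 11.2200 / 37.8
    = 33.6600 / 37.8 ≈ 0.8905
Sk₂ > 0 ⇒ mean > median ⇒ right-skewed (positive skew).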